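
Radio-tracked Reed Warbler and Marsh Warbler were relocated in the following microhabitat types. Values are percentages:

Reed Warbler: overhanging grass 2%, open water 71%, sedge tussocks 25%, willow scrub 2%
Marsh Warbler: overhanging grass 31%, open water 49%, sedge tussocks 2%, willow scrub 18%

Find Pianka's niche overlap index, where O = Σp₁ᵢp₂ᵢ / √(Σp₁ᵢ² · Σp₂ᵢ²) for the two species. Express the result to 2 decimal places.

0.79

Convert percentages to proportions (divide by 100).
Σ p₁ᵢp₂ᵢ = 0.0062 + 0.3479 + 0.0050 + 0.0036 = 0.3627
Σp_1ᵢ² = 0.02² + 0.71² + 0.25² + 0.02² = 0.0004 + 0.5041 + 0.0625 + 0.0004 = 0.5674
Σp_2ᵢ² = 0.31² + 0.49² + 0.02² + 0.18² = 0.0961 + 0.2401 + 0.0004 + 0.0324 = 0.3690
O = 0.3627 / √(0.5674 × 0.3690) = 0.3627 / 0.45757 = 0.7927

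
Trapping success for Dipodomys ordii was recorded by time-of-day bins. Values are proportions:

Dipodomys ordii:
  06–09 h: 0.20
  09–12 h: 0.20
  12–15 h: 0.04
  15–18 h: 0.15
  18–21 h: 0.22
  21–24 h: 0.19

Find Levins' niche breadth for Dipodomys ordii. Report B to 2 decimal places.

Σpᵢ² = 0.20² + 0.20² + 0.04² + 0.15² + 0.22² + 0.19² = 0.0400 + 0.0400 + 0.0016 + 0.0225 + 0.0484 + 0.0361 = 0.1886
B = 1 / 0.1886 = 5.3022

5.30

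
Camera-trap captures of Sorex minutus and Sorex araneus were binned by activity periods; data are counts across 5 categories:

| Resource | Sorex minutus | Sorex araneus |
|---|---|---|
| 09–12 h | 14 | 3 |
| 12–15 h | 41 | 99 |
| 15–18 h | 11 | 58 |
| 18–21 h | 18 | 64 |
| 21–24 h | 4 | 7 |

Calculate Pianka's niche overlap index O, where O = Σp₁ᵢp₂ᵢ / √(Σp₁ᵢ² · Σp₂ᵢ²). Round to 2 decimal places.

0.93

Proportions for Sorex minutus (n=88): 14/88=0.1591, 41/88=0.4659, 11/88=0.1250, 18/88=0.2045, 4/88=0.0455
Proportions for Sorex araneus (n=231): 3/231=0.0130, 99/231=0.4286, 58/231=0.2511, 64/231=0.2771, 7/231=0.0303
Σ p₁ᵢp₂ᵢ = 0.002068 + 0.199685 + 0.031388 + 0.056667 + 0.001379 = 0.291187
Σp_1ᵢ² = 0.1591² + 0.4659² + 0.1250² + 0.2045² + 0.0455² = 0.025313 + 0.217063 + 0.015625 + 0.041820 + 0.002070 = 0.301891
Σp_2ᵢ² = 0.0130² + 0.4286² + 0.2511² + 0.2771² + 0.0303² = 0.000169 + 0.183698 + 0.063051 + 0.076784 + 0.000918 = 0.324620
O = 0.291187 / √(0.301891 × 0.324620) = 0.291187 / 0.3130493 = 0.9302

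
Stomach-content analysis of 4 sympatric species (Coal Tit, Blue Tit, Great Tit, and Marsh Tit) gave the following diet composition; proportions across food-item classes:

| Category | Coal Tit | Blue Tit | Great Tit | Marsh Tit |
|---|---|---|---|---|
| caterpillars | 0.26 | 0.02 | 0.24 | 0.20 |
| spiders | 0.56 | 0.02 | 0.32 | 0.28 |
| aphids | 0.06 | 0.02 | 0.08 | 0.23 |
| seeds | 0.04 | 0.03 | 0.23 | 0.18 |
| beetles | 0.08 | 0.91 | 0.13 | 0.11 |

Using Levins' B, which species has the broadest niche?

Σp_Coalᵢ² = 0.26² + 0.56² + 0.06² + 0.04² + 0.08² = 0.0676 + 0.3136 + 0.0036 + 0.0016 + 0.0064 = 0.3928
B_Coal = 1 / 0.3928 = 2.5458
Σp_Blueᵢ² = 0.02² + 0.02² + 0.02² + 0.03² + 0.91² = 0.0004 + 0.0004 + 0.0004 + 0.0009 + 0.8281 = 0.8302
B_Blue = 1 / 0.8302 = 1.2045
Σp_Greaᵢ² = 0.24² + 0.32² + 0.08² + 0.23² + 0.13² = 0.0576 + 0.1024 + 0.0064 + 0.0529 + 0.0169 = 0.2362
B_Grea = 1 / 0.2362 = 4.2337
Σp_Marsᵢ² = 0.20² + 0.28² + 0.23² + 0.18² + 0.11² = 0.0400 + 0.0784 + 0.0529 + 0.0324 + 0.0121 = 0.2158
B_Mars = 1 / 0.2158 = 4.6339
Highest B → broadest niche (most generalist): Marsh Tit (B = 4.63).

Marsh Tit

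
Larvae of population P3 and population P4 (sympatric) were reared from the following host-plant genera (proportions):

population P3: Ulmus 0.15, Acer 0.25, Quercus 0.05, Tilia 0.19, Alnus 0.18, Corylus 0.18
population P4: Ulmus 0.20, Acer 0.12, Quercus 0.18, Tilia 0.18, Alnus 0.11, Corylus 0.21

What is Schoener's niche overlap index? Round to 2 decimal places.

0.79

Σ|p₁ᵢ − p₂ᵢ| = 0.05 + 0.13 + 0.13 + 0.01 + 0.07 + 0.03 = 0.42
D = 1 − ½ × 0.42 = 1 − 0.210 = 0.7900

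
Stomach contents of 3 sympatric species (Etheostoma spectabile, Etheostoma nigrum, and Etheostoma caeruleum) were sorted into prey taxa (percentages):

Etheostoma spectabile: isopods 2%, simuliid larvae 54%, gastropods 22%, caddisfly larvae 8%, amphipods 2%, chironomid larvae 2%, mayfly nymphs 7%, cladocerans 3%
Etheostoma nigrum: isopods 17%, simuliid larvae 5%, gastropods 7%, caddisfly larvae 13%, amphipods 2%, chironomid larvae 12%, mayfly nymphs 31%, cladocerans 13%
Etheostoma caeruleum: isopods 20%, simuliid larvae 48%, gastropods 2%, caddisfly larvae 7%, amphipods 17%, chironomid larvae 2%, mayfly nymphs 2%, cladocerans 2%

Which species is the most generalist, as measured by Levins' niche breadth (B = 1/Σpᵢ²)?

Convert percentages to proportions (divide by 100).
Σp_specᵢ² = 0.02² + 0.54² + 0.22² + 0.08² + 0.02² + 0.02² + 0.07² + 0.03² = 0.0004 + 0.2916 + 0.0484 + 0.0064 + 0.0004 + 0.0004 + 0.0049 + 0.0009 = 0.3534
B_spec = 1 / 0.3534 = 2.8297
Σp_nigrᵢ² = 0.17² + 0.05² + 0.07² + 0.13² + 0.02² + 0.12² + 0.31² + 0.13² = 0.0289 + 0.0025 + 0.0049 + 0.0169 + 0.0004 + 0.0144 + 0.0961 + 0.0169 = 0.1810
B_nigr = 1 / 0.1810 = 5.5249
Σp_caerᵢ² = 0.20² + 0.48² + 0.02² + 0.07² + 0.17² + 0.02² + 0.02² + 0.02² = 0.0400 + 0.2304 + 0.0004 + 0.0049 + 0.0289 + 0.0004 + 0.0004 + 0.0004 = 0.3058
B_caer = 1 / 0.3058 = 3.2701
Highest B → broadest niche (most generalist): Etheostoma nigrum (B = 5.52).

Etheostoma nigrum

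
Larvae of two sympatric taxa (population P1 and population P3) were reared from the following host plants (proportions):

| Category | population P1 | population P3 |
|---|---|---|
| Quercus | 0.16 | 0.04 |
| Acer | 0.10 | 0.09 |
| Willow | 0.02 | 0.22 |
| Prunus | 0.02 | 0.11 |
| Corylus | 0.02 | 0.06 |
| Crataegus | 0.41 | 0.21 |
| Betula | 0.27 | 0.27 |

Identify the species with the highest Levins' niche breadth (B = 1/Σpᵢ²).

population P3

Σp_P1ᵢ² = 0.16² + 0.10² + 0.02² + 0.02² + 0.02² + 0.41² + 0.27² = 0.0256 + 0.0100 + 0.0004 + 0.0004 + 0.0004 + 0.1681 + 0.0729 = 0.2778
B_P1 = 1 / 0.2778 = 3.5997
Σp_P3ᵢ² = 0.04² + 0.09² + 0.22² + 0.11² + 0.06² + 0.21² + 0.27² = 0.0016 + 0.0081 + 0.0484 + 0.0121 + 0.0036 + 0.0441 + 0.0729 = 0.1908
B_P3 = 1 / 0.1908 = 5.2411
Highest B → broadest niche (most generalist): population P3 (B = 5.24).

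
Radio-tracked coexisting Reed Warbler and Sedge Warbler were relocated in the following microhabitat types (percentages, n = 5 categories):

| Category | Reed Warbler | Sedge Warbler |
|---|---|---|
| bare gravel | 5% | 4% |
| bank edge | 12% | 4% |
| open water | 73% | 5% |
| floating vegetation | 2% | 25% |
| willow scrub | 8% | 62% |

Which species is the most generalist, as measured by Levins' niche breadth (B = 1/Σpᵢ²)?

Sedge Warbler

Convert percentages to proportions (divide by 100).
Σp_Reedᵢ² = 0.05² + 0.12² + 0.73² + 0.02² + 0.08² = 0.0025 + 0.0144 + 0.5329 + 0.0004 + 0.0064 = 0.5566
B_Reed = 1 / 0.5566 = 1.7966
Σp_Sedgᵢ² = 0.04² + 0.04² + 0.05² + 0.25² + 0.62² = 0.0016 + 0.0016 + 0.0025 + 0.0625 + 0.3844 = 0.4526
B_Sedg = 1 / 0.4526 = 2.2095
Highest B → broadest niche (most generalist): Sedge Warbler (B = 2.21).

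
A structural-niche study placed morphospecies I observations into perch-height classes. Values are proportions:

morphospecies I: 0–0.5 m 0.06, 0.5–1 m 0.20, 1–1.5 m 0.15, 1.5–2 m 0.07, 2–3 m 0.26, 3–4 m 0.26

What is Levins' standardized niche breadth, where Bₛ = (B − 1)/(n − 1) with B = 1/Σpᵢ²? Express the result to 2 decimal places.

0.77

Σpᵢ² = 0.06² + 0.20² + 0.15² + 0.07² + 0.26² + 0.26² = 0.0036 + 0.0400 + 0.0225 + 0.0049 + 0.0676 + 0.0676 = 0.2062
B = 1 / 0.2062 = 4.8497
Bₛ = (B − 1)/(n − 1) = (4.8497 − 1)/(6 − 1) = 3.8497/5 = 0.7699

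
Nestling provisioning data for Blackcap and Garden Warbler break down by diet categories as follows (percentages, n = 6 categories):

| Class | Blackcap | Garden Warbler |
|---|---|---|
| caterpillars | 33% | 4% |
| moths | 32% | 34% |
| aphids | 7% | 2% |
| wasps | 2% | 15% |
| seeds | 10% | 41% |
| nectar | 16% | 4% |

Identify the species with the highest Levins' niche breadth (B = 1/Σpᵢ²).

Blackcap

Convert percentages to proportions (divide by 100).
Σp_Blacᵢ² = 0.33² + 0.32² + 0.07² + 0.02² + 0.10² + 0.16² = 0.1089 + 0.1024 + 0.0049 + 0.0004 + 0.0100 + 0.0256 = 0.2522
B_Blac = 1 / 0.2522 = 3.9651
Σp_Warbᵢ² = 0.04² + 0.34² + 0.02² + 0.15² + 0.41² + 0.04² = 0.0016 + 0.1156 + 0.0004 + 0.0225 + 0.1681 + 0.0016 = 0.3098
B_Warb = 1 / 0.3098 = 3.2279
Highest B → broadest niche (most generalist): Blackcap (B = 3.97).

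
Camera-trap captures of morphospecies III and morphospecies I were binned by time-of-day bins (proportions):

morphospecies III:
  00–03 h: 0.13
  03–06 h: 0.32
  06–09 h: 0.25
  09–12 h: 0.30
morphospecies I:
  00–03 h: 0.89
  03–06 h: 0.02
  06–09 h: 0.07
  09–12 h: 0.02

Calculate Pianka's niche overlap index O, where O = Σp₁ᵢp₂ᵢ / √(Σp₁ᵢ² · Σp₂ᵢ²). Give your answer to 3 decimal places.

Σ p₁ᵢp₂ᵢ = 0.1157 + 0.0064 + 0.0175 + 0.0060 = 0.1456
Σp_1ᵢ² = 0.13² + 0.32² + 0.25² + 0.30² = 0.0169 + 0.1024 + 0.0625 + 0.0900 = 0.2718
Σp_2ᵢ² = 0.89² + 0.02² + 0.07² + 0.02² = 0.7921 + 0.0004 + 0.0049 + 0.0004 = 0.7978
O = 0.1456 / √(0.2718 × 0.7978) = 0.1456 / 0.465663 = 0.31267

0.313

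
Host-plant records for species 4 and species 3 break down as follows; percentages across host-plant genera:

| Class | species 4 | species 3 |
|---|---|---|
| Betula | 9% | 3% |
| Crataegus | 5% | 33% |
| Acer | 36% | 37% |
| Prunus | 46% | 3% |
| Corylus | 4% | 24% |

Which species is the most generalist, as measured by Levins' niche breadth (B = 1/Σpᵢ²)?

Convert percentages to proportions (divide by 100).
Σp_4ᵢ² = 0.09² + 0.05² + 0.36² + 0.46² + 0.04² = 0.0081 + 0.0025 + 0.1296 + 0.2116 + 0.0016 = 0.3534
B_4 = 1 / 0.3534 = 2.8297
Σp_3ᵢ² = 0.03² + 0.33² + 0.37² + 0.03² + 0.24² = 0.0009 + 0.1089 + 0.1369 + 0.0009 + 0.0576 = 0.3052
B_3 = 1 / 0.3052 = 3.2765
Highest B → broadest niche (most generalist): species 3 (B = 3.28).

species 3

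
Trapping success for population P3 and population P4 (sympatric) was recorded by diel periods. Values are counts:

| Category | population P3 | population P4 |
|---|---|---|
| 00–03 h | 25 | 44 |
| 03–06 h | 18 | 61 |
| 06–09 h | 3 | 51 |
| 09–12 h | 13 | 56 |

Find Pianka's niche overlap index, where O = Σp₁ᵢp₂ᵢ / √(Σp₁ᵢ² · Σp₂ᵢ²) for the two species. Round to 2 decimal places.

Proportions for population P3 (n=59): 25/59=0.4237, 18/59=0.3051, 3/59=0.0508, 13/59=0.2203
Proportions for population P4 (n=212): 44/212=0.2075, 61/212=0.2877, 51/212=0.2406, 56/212=0.2642
Σ p₁ᵢp₂ᵢ = 0.087918 + 0.087777 + 0.012222 + 0.058203 = 0.246120
Σp_1ᵢ² = 0.4237² + 0.3051² + 0.0508² + 0.2203² = 0.179522 + 0.093086 + 0.002581 + 0.048532 = 0.323721
Σp_2ᵢ² = 0.2075² + 0.2877² + 0.2406² + 0.2642² = 0.043056 + 0.082771 + 0.057888 + 0.069802 = 0.253517
O = 0.246120 / √(0.323721 × 0.253517) = 0.246120 / 0.2864765 = 0.8591

0.86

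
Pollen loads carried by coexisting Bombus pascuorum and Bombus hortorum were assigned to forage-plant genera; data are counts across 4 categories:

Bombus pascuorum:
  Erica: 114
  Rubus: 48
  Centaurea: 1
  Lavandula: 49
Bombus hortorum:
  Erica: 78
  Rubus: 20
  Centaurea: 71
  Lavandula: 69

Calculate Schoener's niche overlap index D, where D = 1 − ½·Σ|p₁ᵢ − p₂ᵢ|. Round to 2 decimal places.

Proportions for Bombus pascuorum (n=212): 114/212=0.5377, 48/212=0.2264, 1/212=0.0047, 49/212=0.2311
Proportions for Bombus hortorum (n=238): 78/238=0.3277, 20/238=0.0840, 71/238=0.2983, 69/238=0.2899
Σ|p₁ᵢ − p₂ᵢ| = 0.2100 + 0.1424 + 0.2936 + 0.0588 = 0.7048
D = 1 − ½ × 0.7048 = 1 − 0.35240 = 0.64760

0.65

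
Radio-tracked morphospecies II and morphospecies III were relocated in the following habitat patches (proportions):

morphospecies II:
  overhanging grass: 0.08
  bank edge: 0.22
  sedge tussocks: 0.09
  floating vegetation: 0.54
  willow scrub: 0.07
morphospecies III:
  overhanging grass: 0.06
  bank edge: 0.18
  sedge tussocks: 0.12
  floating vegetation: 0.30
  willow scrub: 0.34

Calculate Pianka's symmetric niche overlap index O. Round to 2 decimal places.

Σ p₁ᵢp₂ᵢ = 0.0048 + 0.0396 + 0.0108 + 0.1620 + 0.0238 = 0.2410
Σp_1ᵢ² = 0.08² + 0.22² + 0.09² + 0.54² + 0.07² = 0.0064 + 0.0484 + 0.0081 + 0.2916 + 0.0049 = 0.3594
Σp_2ᵢ² = 0.06² + 0.18² + 0.12² + 0.30² + 0.34² = 0.0036 + 0.0324 + 0.0144 + 0.0900 + 0.1156 = 0.2560
O = 0.2410 / √(0.3594 × 0.2560) = 0.2410 / 0.30333 = 0.7945

0.79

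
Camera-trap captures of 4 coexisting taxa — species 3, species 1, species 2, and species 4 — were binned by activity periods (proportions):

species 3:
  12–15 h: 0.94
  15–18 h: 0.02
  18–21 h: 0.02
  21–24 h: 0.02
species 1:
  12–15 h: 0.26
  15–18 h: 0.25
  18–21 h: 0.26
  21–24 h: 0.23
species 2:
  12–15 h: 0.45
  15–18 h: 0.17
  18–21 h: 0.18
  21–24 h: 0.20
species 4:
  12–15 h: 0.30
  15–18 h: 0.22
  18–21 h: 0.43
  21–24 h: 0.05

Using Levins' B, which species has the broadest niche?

species 1

Σp_3ᵢ² = 0.94² + 0.02² + 0.02² + 0.02² = 0.8836 + 0.0004 + 0.0004 + 0.0004 = 0.8848
B_3 = 1 / 0.8848 = 1.1302
Σp_1ᵢ² = 0.26² + 0.25² + 0.26² + 0.23² = 0.0676 + 0.0625 + 0.0676 + 0.0529 = 0.2506
B_1 = 1 / 0.2506 = 3.9904
Σp_2ᵢ² = 0.45² + 0.17² + 0.18² + 0.20² = 0.2025 + 0.0289 + 0.0324 + 0.0400 = 0.3038
B_2 = 1 / 0.3038 = 3.2916
Σp_4ᵢ² = 0.30² + 0.22² + 0.43² + 0.05² = 0.0900 + 0.0484 + 0.1849 + 0.0025 = 0.3258
B_4 = 1 / 0.3258 = 3.0694
Highest B → broadest niche (most generalist): species 1 (B = 3.99).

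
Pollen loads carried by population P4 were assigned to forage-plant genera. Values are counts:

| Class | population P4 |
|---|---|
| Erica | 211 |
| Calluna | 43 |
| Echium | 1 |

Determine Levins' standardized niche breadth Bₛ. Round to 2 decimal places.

Proportions for population P4 (n=255): 211/255=0.8275, 43/255=0.1686, 1/255=0.0039
Σpᵢ² = 0.8275² + 0.1686² + 0.0039² = 0.684756 + 0.028426 + 0.000015 = 0.713197
B = 1 / 0.713197 = 1.4021
Bₛ = (B − 1)/(n − 1) = (1.4021 − 1)/(3 − 1) = 0.4021/2 = 0.2011

0.20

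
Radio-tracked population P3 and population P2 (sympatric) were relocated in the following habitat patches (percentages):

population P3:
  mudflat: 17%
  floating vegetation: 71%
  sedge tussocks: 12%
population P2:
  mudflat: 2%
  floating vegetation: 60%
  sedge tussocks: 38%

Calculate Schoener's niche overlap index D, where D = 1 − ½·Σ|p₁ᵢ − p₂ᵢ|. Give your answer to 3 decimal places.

0.740

Convert percentages to proportions (divide by 100).
Σ|p₁ᵢ − p₂ᵢ| = 0.15 + 0.11 + 0.26 = 0.52
D = 1 − ½ × 0.52 = 1 − 0.260 = 0.74000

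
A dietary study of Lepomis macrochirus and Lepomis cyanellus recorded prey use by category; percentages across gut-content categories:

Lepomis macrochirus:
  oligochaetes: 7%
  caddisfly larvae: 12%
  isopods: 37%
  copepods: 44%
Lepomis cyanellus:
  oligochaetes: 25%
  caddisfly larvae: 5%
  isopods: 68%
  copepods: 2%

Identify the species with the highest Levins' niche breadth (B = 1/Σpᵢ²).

Lepomis macrochirus

Convert percentages to proportions (divide by 100).
Σp_macrᵢ² = 0.07² + 0.12² + 0.37² + 0.44² = 0.0049 + 0.0144 + 0.1369 + 0.1936 = 0.3498
B_macr = 1 / 0.3498 = 2.8588
Σp_cyanᵢ² = 0.25² + 0.05² + 0.68² + 0.02² = 0.0625 + 0.0025 + 0.4624 + 0.0004 = 0.5278
B_cyan = 1 / 0.5278 = 1.8947
Highest B → broadest niche (most generalist): Lepomis macrochirus (B = 2.86).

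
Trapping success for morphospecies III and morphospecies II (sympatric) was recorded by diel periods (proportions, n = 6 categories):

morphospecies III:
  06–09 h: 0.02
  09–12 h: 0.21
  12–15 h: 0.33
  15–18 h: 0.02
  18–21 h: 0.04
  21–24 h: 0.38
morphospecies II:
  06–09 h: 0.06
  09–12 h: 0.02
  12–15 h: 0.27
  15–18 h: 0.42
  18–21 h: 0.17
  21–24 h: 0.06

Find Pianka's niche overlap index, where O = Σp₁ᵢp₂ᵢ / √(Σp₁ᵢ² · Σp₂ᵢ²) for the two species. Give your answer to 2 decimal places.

Σ p₁ᵢp₂ᵢ = 0.0012 + 0.0042 + 0.0891 + 0.0084 + 0.0068 + 0.0228 = 0.1325
Σp_1ᵢ² = 0.02² + 0.21² + 0.33² + 0.02² + 0.04² + 0.38² = 0.0004 + 0.0441 + 0.1089 + 0.0004 + 0.0016 + 0.1444 = 0.2998
Σp_2ᵢ² = 0.06² + 0.02² + 0.27² + 0.42² + 0.17² + 0.06² = 0.0036 + 0.0004 + 0.0729 + 0.1764 + 0.0289 + 0.0036 = 0.2858
O = 0.1325 / √(0.2998 × 0.2858) = 0.1325 / 0.29272 = 0.4527

0.45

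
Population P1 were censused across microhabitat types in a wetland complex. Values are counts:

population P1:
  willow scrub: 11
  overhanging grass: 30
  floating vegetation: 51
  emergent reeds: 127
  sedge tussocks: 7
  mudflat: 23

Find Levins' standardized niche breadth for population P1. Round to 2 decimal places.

0.41

Proportions for population P1 (n=249): 11/249=0.0442, 30/249=0.1205, 51/249=0.2048, 127/249=0.5100, 7/249=0.0281, 23/249=0.0924
Σpᵢ² = 0.0442² + 0.1205² + 0.2048² + 0.5100² + 0.0281² + 0.0924² = 0.001954 + 0.014520 + 0.041943 + 0.260100 + 0.000790 + 0.008538 = 0.327845
B = 1 / 0.327845 = 3.0502
Bₛ = (B − 1)/(n − 1) = (3.0502 − 1)/(6 − 1) = 2.0502/5 = 0.4100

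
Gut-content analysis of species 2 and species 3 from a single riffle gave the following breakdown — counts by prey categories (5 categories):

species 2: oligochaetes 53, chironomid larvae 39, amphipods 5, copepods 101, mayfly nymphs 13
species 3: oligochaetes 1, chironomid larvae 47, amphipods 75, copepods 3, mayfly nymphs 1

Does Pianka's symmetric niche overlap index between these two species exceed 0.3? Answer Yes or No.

No

Proportions for species 2 (n=211): 53/211=0.2512, 39/211=0.1848, 5/211=0.0237, 101/211=0.4787, 13/211=0.0616
Proportions for species 3 (n=127): 1/127=0.0079, 47/127=0.3701, 75/127=0.5906, 3/127=0.0236, 1/127=0.0079
Σ p₁ᵢp₂ᵢ = 0.001984 + 0.068394 + 0.013997 + 0.011297 + 0.000487 = 0.096159
Σp_1ᵢ² = 0.2512² + 0.1848² + 0.0237² + 0.4787² + 0.0616² = 0.063101 + 0.034151 + 0.000562 + 0.229154 + 0.003795 = 0.330763
Σp_2ᵢ² = 0.0079² + 0.3701² + 0.5906² + 0.0236² + 0.0079² = 0.000062 + 0.136974 + 0.348808 + 0.000557 + 0.000062 = 0.486463
O = 0.096159 / √(0.330763 × 0.486463) = 0.096159 / 0.4011284 = 0.2397
O = 0.2397 < 0.3 → No.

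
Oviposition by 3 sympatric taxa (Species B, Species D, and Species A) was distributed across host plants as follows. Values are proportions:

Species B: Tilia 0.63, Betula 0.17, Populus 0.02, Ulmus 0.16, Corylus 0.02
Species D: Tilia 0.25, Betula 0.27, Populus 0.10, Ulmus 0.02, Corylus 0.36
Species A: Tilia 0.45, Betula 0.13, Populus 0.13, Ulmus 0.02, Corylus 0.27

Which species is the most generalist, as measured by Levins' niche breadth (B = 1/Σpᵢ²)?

Species D

Σp_Bᵢ² = 0.63² + 0.17² + 0.02² + 0.16² + 0.02² = 0.3969 + 0.0289 + 0.0004 + 0.0256 + 0.0004 = 0.4522
B_B = 1 / 0.4522 = 2.2114
Σp_Dᵢ² = 0.25² + 0.27² + 0.10² + 0.02² + 0.36² = 0.0625 + 0.0729 + 0.0100 + 0.0004 + 0.1296 = 0.2754
B_D = 1 / 0.2754 = 3.6311
Σp_Aᵢ² = 0.45² + 0.13² + 0.13² + 0.02² + 0.27² = 0.2025 + 0.0169 + 0.0169 + 0.0004 + 0.0729 = 0.3096
B_A = 1 / 0.3096 = 3.2300
Highest B → broadest niche (most generalist): Species D (B = 3.63).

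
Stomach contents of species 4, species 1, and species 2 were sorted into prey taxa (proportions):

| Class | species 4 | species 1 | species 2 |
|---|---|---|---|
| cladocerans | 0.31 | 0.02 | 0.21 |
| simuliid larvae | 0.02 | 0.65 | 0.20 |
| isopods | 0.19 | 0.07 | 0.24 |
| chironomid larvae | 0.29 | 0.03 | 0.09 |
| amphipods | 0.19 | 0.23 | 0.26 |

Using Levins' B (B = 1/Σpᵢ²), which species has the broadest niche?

Σp_4ᵢ² = 0.31² + 0.02² + 0.19² + 0.29² + 0.19² = 0.0961 + 0.0004 + 0.0361 + 0.0841 + 0.0361 = 0.2528
B_4 = 1 / 0.2528 = 3.9557
Σp_1ᵢ² = 0.02² + 0.65² + 0.07² + 0.03² + 0.23² = 0.0004 + 0.4225 + 0.0049 + 0.0009 + 0.0529 = 0.4816
B_1 = 1 / 0.4816 = 2.0764
Σp_2ᵢ² = 0.21² + 0.20² + 0.24² + 0.09² + 0.26² = 0.0441 + 0.0400 + 0.0576 + 0.0081 + 0.0676 = 0.2174
B_2 = 1 / 0.2174 = 4.5998
Highest B → broadest niche (most generalist): species 2 (B = 4.60).

species 2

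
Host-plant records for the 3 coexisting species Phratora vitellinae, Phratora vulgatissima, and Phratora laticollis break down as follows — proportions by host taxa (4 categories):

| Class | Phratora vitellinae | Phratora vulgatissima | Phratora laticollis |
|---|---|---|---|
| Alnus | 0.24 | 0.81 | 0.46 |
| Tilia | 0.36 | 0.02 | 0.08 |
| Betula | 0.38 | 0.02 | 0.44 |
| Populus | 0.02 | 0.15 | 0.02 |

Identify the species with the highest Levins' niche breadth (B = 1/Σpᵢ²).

Σp_viteᵢ² = 0.24² + 0.36² + 0.38² + 0.02² = 0.0576 + 0.1296 + 0.1444 + 0.0004 = 0.3320
B_vite = 1 / 0.3320 = 3.0120
Σp_vulgᵢ² = 0.81² + 0.02² + 0.02² + 0.15² = 0.6561 + 0.0004 + 0.0004 + 0.0225 = 0.6794
B_vulg = 1 / 0.6794 = 1.4719
Σp_latiᵢ² = 0.46² + 0.08² + 0.44² + 0.02² = 0.2116 + 0.0064 + 0.1936 + 0.0004 = 0.4120
B_lati = 1 / 0.4120 = 2.4272
Highest B → broadest niche (most generalist): Phratora vitellinae (B = 3.01).

Phratora vitellinae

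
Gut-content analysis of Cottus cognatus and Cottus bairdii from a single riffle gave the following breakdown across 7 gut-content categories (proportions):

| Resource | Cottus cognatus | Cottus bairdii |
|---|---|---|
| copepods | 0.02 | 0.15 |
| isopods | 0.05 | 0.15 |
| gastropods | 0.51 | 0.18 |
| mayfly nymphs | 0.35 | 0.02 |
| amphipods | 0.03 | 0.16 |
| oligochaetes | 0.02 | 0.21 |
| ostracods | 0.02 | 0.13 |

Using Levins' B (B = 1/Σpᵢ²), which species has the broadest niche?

Cottus bairdii

Σp_cognᵢ² = 0.02² + 0.05² + 0.51² + 0.35² + 0.03² + 0.02² + 0.02² = 0.0004 + 0.0025 + 0.2601 + 0.1225 + 0.0009 + 0.0004 + 0.0004 = 0.3872
B_cogn = 1 / 0.3872 = 2.5826
Σp_bairᵢ² = 0.15² + 0.15² + 0.18² + 0.02² + 0.16² + 0.21² + 0.13² = 0.0225 + 0.0225 + 0.0324 + 0.0004 + 0.0256 + 0.0441 + 0.0169 = 0.1644
B_bair = 1 / 0.1644 = 6.0827
Highest B → broadest niche (most generalist): Cottus bairdii (B = 6.08).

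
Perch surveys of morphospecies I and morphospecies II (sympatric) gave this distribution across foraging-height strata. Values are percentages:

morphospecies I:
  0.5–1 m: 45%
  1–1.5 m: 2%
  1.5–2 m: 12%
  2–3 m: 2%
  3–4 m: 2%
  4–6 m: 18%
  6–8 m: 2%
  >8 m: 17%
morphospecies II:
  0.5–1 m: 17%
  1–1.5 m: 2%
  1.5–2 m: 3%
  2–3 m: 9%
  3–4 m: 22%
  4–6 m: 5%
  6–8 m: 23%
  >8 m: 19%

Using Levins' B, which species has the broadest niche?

morphospecies II

Convert percentages to proportions (divide by 100).
Σp_Iᵢ² = 0.45² + 0.02² + 0.12² + 0.02² + 0.02² + 0.18² + 0.02² + 0.17² = 0.2025 + 0.0004 + 0.0144 + 0.0004 + 0.0004 + 0.0324 + 0.0004 + 0.0289 = 0.2798
B_I = 1 / 0.2798 = 3.5740
Σp_IIᵢ² = 0.17² + 0.02² + 0.03² + 0.09² + 0.22² + 0.05² + 0.23² + 0.19² = 0.0289 + 0.0004 + 0.0009 + 0.0081 + 0.0484 + 0.0025 + 0.0529 + 0.0361 = 0.1782
B_II = 1 / 0.1782 = 5.6117
Highest B → broadest niche (most generalist): morphospecies II (B = 5.61).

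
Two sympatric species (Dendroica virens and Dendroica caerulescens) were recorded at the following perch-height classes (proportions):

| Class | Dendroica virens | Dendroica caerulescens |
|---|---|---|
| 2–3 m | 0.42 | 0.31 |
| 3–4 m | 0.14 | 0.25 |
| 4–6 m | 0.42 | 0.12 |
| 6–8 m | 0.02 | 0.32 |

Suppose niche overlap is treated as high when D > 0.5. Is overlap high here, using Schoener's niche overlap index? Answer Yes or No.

Σ|p₁ᵢ − p₂ᵢ| = 0.11 + 0.11 + 0.30 + 0.30 = 0.82
D = 1 − ½ × 0.82 = 1 − 0.410 = 0.5900
D = 0.5900 > 0.5 → Yes.

Yes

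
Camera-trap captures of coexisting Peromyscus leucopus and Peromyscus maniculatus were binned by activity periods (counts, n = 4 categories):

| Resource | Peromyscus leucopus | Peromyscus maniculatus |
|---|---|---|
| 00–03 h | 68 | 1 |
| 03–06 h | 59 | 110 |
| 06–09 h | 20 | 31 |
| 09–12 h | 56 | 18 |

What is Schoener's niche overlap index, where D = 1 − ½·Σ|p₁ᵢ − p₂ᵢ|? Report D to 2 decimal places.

Proportions for Peromyscus leucopus (n=203): 68/203=0.3350, 59/203=0.2906, 20/203=0.0985, 56/203=0.2759
Proportions for Peromyscus maniculatus (n=160): 1/160=0.0063, 110/160=0.6875, 31/160=0.1938, 18/160=0.1125
Σ|p₁ᵢ − p₂ᵢ| = 0.3287 + 0.3969 + 0.0953 + 0.1634 = 0.9843
D = 1 − ½ × 0.9843 = 1 − 0.49215 = 0.50785

0.51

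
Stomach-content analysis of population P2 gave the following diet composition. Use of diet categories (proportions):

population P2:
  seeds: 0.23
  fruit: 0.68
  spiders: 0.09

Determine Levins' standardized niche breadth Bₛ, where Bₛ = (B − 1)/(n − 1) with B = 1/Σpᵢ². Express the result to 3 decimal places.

Σpᵢ² = 0.23² + 0.68² + 0.09² = 0.0529 + 0.4624 + 0.0081 = 0.5234
B = 1 / 0.5234 = 1.91058
Bₛ = (B − 1)/(n − 1) = (1.91058 − 1)/(3 − 1) = 0.91058/2 = 0.45529

0.455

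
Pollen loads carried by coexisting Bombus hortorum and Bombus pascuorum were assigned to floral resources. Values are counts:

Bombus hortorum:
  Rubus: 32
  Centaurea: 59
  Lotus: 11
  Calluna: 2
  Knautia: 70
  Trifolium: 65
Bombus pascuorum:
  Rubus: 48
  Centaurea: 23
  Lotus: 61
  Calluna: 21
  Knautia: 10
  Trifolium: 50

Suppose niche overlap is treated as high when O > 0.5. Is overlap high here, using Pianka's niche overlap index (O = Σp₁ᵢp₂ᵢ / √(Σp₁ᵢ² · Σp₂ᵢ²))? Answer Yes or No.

Proportions for Bombus hortorum (n=239): 32/239=0.1339, 59/239=0.2469, 11/239=0.0460, 2/239=0.0084, 70/239=0.2929, 65/239=0.2720
Proportions for Bombus pascuorum (n=213): 48/213=0.2254, 23/213=0.1080, 61/213=0.2864, 21/213=0.0986, 10/213=0.0469, 50/213=0.2347
Σ p₁ᵢp₂ᵢ = 0.030181 + 0.026665 + 0.013174 + 0.000828 + 0.013737 + 0.063838 = 0.148423
Σp_1ᵢ² = 0.1339² + 0.2469² + 0.0460² + 0.0084² + 0.2929² + 0.2720² = 0.017929 + 0.060960 + 0.002116 + 0.000071 + 0.085790 + 0.073984 = 0.240850
Σp_2ᵢ² = 0.2254² + 0.1080² + 0.2864² + 0.0986² + 0.0469² + 0.2347² = 0.050805 + 0.011664 + 0.082025 + 0.009722 + 0.002200 + 0.055084 = 0.211500
O = 0.148423 / √(0.240850 × 0.211500) = 0.148423 / 0.2256984 = 0.6576
O = 0.6576 > 0.5 → Yes.

Yes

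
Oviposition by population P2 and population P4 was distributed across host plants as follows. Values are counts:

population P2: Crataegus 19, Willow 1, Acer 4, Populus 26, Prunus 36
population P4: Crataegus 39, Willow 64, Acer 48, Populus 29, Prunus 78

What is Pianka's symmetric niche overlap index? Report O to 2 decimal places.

Proportions for population P2 (n=86): 19/86=0.2209, 1/86=0.0116, 4/86=0.0465, 26/86=0.3023, 36/86=0.4186
Proportions for population P4 (n=258): 39/258=0.1512, 64/258=0.2481, 48/258=0.1860, 29/258=0.1124, 78/258=0.3023
Σ p₁ᵢp₂ᵢ = 0.033400 + 0.002878 + 0.008649 + 0.033979 + 0.126543 = 0.205449
Σp_1ᵢ² = 0.2209² + 0.0116² + 0.0465² + 0.3023² + 0.4186² = 0.048797 + 0.000135 + 0.002162 + 0.091385 + 0.175226 = 0.317705
Σp_2ᵢ² = 0.1512² + 0.2481² + 0.1860² + 0.1124² + 0.3023² = 0.022861 + 0.061554 + 0.034596 + 0.012634 + 0.091385 = 0.223030
O = 0.205449 / √(0.317705 × 0.223030) = 0.205449 / 0.2661912 = 0.7718

0.77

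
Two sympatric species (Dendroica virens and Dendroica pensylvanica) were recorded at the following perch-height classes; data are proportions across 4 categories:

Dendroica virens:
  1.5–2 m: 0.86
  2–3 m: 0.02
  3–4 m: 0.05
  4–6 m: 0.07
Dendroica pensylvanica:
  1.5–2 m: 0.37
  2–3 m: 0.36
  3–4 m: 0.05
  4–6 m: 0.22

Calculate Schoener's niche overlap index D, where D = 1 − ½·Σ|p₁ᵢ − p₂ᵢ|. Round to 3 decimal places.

0.510

Σ|p₁ᵢ − p₂ᵢ| = 0.49 + 0.34 + 0.00 + 0.15 = 0.98
D = 1 − ½ × 0.98 = 1 − 0.490 = 0.51000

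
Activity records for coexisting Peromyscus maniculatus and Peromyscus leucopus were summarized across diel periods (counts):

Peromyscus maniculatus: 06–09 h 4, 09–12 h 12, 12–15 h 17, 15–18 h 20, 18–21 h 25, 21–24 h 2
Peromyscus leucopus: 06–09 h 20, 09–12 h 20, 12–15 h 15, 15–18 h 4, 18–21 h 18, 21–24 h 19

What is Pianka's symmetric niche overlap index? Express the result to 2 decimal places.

Proportions for Peromyscus maniculatus (n=80): 4/80=0.0500, 12/80=0.1500, 17/80=0.2125, 20/80=0.2500, 25/80=0.3125, 2/80=0.0250
Proportions for Peromyscus leucopus (n=96): 20/96=0.2083, 20/96=0.2083, 15/96=0.1563, 4/96=0.0417, 18/96=0.1875, 19/96=0.1979
Σ p₁ᵢp₂ᵢ = 0.010415 + 0.031245 + 0.033214 + 0.010425 + 0.058594 + 0.004948 = 0.148841
Σp_1ᵢ² = 0.0500² + 0.1500² + 0.2125² + 0.2500² + 0.3125² + 0.0250² = 0.002500 + 0.022500 + 0.045156 + 0.062500 + 0.097656 + 0.000625 = 0.230937
Σp_2ᵢ² = 0.2083² + 0.2083² + 0.1563² + 0.0417² + 0.1875² + 0.1979² = 0.043389 + 0.043389 + 0.024430 + 0.001739 + 0.035156 + 0.039164 = 0.187267
O = 0.148841 / √(0.230937 × 0.187267) = 0.148841 / 0.2079588 = 0.7157

0.72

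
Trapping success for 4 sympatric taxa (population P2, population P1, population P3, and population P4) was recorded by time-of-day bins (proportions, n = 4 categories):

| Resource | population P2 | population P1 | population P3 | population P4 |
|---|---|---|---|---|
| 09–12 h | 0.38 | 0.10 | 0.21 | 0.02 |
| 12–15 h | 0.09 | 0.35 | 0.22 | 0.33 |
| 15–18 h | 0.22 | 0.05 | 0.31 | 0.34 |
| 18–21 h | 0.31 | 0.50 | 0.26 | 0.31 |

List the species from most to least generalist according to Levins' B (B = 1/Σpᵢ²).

Σp_P2ᵢ² = 0.38² + 0.09² + 0.22² + 0.31² = 0.1444 + 0.0081 + 0.0484 + 0.0961 = 0.2970
B_P2 = 1 / 0.2970 = 3.3670
Σp_P1ᵢ² = 0.10² + 0.35² + 0.05² + 0.50² = 0.0100 + 0.1225 + 0.0025 + 0.2500 = 0.3850
B_P1 = 1 / 0.3850 = 2.5974
Σp_P3ᵢ² = 0.21² + 0.22² + 0.31² + 0.26² = 0.0441 + 0.0484 + 0.0961 + 0.0676 = 0.2562
B_P3 = 1 / 0.2562 = 3.9032
Σp_P4ᵢ² = 0.02² + 0.33² + 0.34² + 0.31² = 0.0004 + 0.1089 + 0.1156 + 0.0961 = 0.3210
B_P4 = 1 / 0.3210 = 3.1153
Ranking by B (broadest → narrowest): population P3 (3.90) > population P2 (3.37) > population P4 (3.12) > population P1 (2.60)

population P3 > population P2 > population P4 > population P1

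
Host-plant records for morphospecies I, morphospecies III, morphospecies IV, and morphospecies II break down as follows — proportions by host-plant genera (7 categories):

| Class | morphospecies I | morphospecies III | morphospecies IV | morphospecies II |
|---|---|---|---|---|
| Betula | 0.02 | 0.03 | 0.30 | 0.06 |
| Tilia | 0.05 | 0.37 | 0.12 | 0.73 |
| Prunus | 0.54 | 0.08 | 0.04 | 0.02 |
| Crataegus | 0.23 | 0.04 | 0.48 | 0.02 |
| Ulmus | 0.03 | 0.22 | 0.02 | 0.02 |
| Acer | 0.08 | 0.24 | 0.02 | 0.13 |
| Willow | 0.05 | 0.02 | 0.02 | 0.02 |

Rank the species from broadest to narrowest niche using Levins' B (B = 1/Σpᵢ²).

Σp_Iᵢ² = 0.02² + 0.05² + 0.54² + 0.23² + 0.03² + 0.08² + 0.05² = 0.0004 + 0.0025 + 0.2916 + 0.0529 + 0.0009 + 0.0064 + 0.0025 = 0.3572
B_I = 1 / 0.3572 = 2.7996
Σp_IIIᵢ² = 0.03² + 0.37² + 0.08² + 0.04² + 0.22² + 0.24² + 0.02² = 0.0009 + 0.1369 + 0.0064 + 0.0016 + 0.0484 + 0.0576 + 0.0004 = 0.2522
B_III = 1 / 0.2522 = 3.9651
Σp_IVᵢ² = 0.30² + 0.12² + 0.04² + 0.48² + 0.02² + 0.02² + 0.02² = 0.0900 + 0.0144 + 0.0016 + 0.2304 + 0.0004 + 0.0004 + 0.0004 = 0.3376
B_IV = 1 / 0.3376 = 2.9621
Σp_IIᵢ² = 0.06² + 0.73² + 0.02² + 0.02² + 0.02² + 0.13² + 0.02² = 0.0036 + 0.5329 + 0.0004 + 0.0004 + 0.0004 + 0.0169 + 0.0004 = 0.5550
B_II = 1 / 0.5550 = 1.8018
Ranking by B (broadest → narrowest): morphospecies III (3.97) > morphospecies IV (2.96) > morphospecies I (2.80) > morphospecies II (1.80)

morphospecies III > morphospecies IV > morphospecies I > morphospecies II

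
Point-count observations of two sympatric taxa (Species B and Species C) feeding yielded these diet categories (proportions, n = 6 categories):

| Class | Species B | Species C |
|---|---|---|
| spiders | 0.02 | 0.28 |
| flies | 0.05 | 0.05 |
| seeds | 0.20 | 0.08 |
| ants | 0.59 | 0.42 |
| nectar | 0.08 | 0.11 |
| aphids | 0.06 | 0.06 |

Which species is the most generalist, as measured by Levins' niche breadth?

Σp_Bᵢ² = 0.02² + 0.05² + 0.20² + 0.59² + 0.08² + 0.06² = 0.0004 + 0.0025 + 0.0400 + 0.3481 + 0.0064 + 0.0036 = 0.4010
B_B = 1 / 0.4010 = 2.4938
Σp_Cᵢ² = 0.28² + 0.05² + 0.08² + 0.42² + 0.11² + 0.06² = 0.0784 + 0.0025 + 0.0064 + 0.1764 + 0.0121 + 0.0036 = 0.2794
B_C = 1 / 0.2794 = 3.5791
Highest B → broadest niche (most generalist): Species C (B = 3.58).

Species C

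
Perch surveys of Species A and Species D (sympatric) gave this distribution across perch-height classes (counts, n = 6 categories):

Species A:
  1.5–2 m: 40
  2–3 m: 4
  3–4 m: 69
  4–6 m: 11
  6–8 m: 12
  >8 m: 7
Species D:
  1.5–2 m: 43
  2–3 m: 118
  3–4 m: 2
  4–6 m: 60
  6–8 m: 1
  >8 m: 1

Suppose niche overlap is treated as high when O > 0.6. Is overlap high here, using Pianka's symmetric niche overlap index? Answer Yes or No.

Proportions for Species A (n=143): 40/143=0.2797, 4/143=0.0280, 69/143=0.4825, 11/143=0.0769, 12/143=0.0839, 7/143=0.0490
Proportions for Species D (n=225): 43/225=0.1911, 118/225=0.5244, 2/225=0.0089, 60/225=0.2667, 1/225=0.0044, 1/225=0.0044
Σ p₁ᵢp₂ᵢ = 0.053451 + 0.014683 + 0.004294 + 0.020509 + 0.000369 + 0.000216 = 0.093522
Σp_1ᵢ² = 0.2797² + 0.0280² + 0.4825² + 0.0769² + 0.0839² + 0.0490² = 0.078232 + 0.000784 + 0.232806 + 0.005914 + 0.007039 + 0.002401 = 0.327176
Σp_2ᵢ² = 0.1911² + 0.5244² + 0.0089² + 0.2667² + 0.0044² + 0.0044² = 0.036519 + 0.274995 + 0.000079 + 0.071129 + 0.000019 + 0.000019 = 0.382760
O = 0.093522 / √(0.327176 × 0.382760) = 0.093522 / 0.3538783 = 0.2643
O = 0.2643 < 0.6 → No.

No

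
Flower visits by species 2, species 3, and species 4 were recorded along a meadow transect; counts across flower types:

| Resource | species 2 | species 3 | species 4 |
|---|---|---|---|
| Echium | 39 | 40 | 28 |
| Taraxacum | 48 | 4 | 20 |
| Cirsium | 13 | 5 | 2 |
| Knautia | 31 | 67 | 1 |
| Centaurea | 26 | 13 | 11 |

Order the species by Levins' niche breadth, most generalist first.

Proportions for species 2 (n=157): 39/157=0.2484, 48/157=0.3057, 13/157=0.0828, 31/157=0.1975, 26/157=0.1656
Proportions for species 3 (n=129): 40/129=0.3101, 4/129=0.0310, 5/129=0.0388, 67/129=0.5194, 13/129=0.1008
Proportions for species 4 (n=62): 28/62=0.4516, 20/62=0.3226, 2/62=0.0323, 1/62=0.0161, 11/62=0.1774
Σp_2ᵢ² = 0.2484² + 0.3057² + 0.0828² + 0.1975² + 0.1656² = 0.061703 + 0.093452 + 0.006856 + 0.039006 + 0.027423 = 0.228440
B_2 = 1 / 0.228440 = 4.3775
Σp_3ᵢ² = 0.3101² + 0.0310² + 0.0388² + 0.5194² + 0.1008² = 0.096162 + 0.000961 + 0.001505 + 0.269776 + 0.010161 = 0.378565
B_3 = 1 / 0.378565 = 2.6416
Σp_4ᵢ² = 0.4516² + 0.3226² + 0.0323² + 0.0161² + 0.1774² = 0.203943 + 0.104071 + 0.001043 + 0.000259 + 0.031471 = 0.340787
B_4 = 1 / 0.340787 = 2.9344
Ranking by B (broadest → narrowest): species 2 (4.38) > species 4 (2.93) > species 3 (2.64)

species 2 > species 4 > species 3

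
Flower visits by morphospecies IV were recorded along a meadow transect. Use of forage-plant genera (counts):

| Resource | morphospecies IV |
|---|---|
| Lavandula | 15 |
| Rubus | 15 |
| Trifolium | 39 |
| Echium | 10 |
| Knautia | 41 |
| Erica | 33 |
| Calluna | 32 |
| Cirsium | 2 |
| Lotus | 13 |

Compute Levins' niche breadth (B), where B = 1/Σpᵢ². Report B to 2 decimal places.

6.62

Proportions for morphospecies IV (n=200): 15/200=0.0750, 15/200=0.0750, 39/200=0.1950, 10/200=0.0500, 41/200=0.2050, 33/200=0.1650, 32/200=0.1600, 2/200=0.0100, 13/200=0.0650
Σpᵢ² = 0.0750² + 0.0750² + 0.1950² + 0.0500² + 0.2050² + 0.1650² + 0.1600² + 0.0100² + 0.0650² = 0.005625 + 0.005625 + 0.038025 + 0.002500 + 0.042025 + 0.027225 + 0.025600 + 0.000100 + 0.004225 = 0.150950
B = 1 / 0.150950 = 6.6247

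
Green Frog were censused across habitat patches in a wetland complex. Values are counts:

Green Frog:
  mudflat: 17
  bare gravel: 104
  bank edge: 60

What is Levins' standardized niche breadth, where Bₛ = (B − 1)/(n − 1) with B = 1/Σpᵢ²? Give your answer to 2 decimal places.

0.61

Proportions for Green Frog (n=181): 17/181=0.0939, 104/181=0.5746, 60/181=0.3315
Σpᵢ² = 0.0939² + 0.5746² + 0.3315² = 0.008817 + 0.330165 + 0.109892 = 0.448874
B = 1 / 0.448874 = 2.2278
Bₛ = (B − 1)/(n − 1) = (2.2278 − 1)/(3 − 1) = 1.2278/2 = 0.6139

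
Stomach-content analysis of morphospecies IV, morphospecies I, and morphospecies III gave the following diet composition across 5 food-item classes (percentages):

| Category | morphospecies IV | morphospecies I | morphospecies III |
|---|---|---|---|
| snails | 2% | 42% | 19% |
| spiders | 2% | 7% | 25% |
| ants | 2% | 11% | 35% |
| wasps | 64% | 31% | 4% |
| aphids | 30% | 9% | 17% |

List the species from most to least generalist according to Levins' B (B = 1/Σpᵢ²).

Convert percentages to proportions (divide by 100).
Σp_IVᵢ² = 0.02² + 0.02² + 0.02² + 0.64² + 0.30² = 0.0004 + 0.0004 + 0.0004 + 0.4096 + 0.0900 = 0.5008
B_IV = 1 / 0.5008 = 1.9968
Σp_Iᵢ² = 0.42² + 0.07² + 0.11² + 0.31² + 0.09² = 0.1764 + 0.0049 + 0.0121 + 0.0961 + 0.0081 = 0.2976
B_I = 1 / 0.2976 = 3.3602
Σp_IIIᵢ² = 0.19² + 0.25² + 0.35² + 0.04² + 0.17² = 0.0361 + 0.0625 + 0.1225 + 0.0016 + 0.0289 = 0.2516
B_III = 1 / 0.2516 = 3.9746
Ranking by B (broadest → narrowest): morphospecies III (3.97) > morphospecies I (3.36) > morphospecies IV (2.00)

morphospecies III > morphospecies I > morphospecies IV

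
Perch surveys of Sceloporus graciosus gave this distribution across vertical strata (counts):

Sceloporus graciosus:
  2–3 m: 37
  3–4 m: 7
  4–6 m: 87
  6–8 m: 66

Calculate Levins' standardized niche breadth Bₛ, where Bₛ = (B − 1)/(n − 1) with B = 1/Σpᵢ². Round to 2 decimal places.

Proportions for Sceloporus graciosus (n=197): 37/197=0.1878, 7/197=0.0355, 87/197=0.4416, 66/197=0.3350
Σpᵢ² = 0.1878² + 0.0355² + 0.4416² + 0.3350² = 0.035269 + 0.001260 + 0.195011 + 0.112225 = 0.343765
B = 1 / 0.343765 = 2.9090
Bₛ = (B − 1)/(n − 1) = (2.9090 − 1)/(4 − 1) = 1.9090/3 = 0.6363

0.64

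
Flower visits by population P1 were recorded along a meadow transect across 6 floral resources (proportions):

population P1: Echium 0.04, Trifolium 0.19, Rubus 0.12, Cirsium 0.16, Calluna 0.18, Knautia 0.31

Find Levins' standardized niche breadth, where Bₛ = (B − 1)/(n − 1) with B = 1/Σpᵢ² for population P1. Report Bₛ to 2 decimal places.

0.77

Σpᵢ² = 0.04² + 0.19² + 0.12² + 0.16² + 0.18² + 0.31² = 0.0016 + 0.0361 + 0.0144 + 0.0256 + 0.0324 + 0.0961 = 0.2062
B = 1 / 0.2062 = 4.8497
Bₛ = (B − 1)/(n − 1) = (4.8497 − 1)/(6 − 1) = 3.8497/5 = 0.7699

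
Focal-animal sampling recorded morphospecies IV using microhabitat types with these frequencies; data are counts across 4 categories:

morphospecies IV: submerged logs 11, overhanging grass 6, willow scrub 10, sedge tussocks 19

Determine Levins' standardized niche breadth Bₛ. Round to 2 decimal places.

0.81

Proportions for morphospecies IV (n=46): 11/46=0.2391, 6/46=0.1304, 10/46=0.2174, 19/46=0.4130
Σpᵢ² = 0.2391² + 0.1304² + 0.2174² + 0.4130² = 0.057169 + 0.017004 + 0.047263 + 0.170569 = 0.292005
B = 1 / 0.292005 = 3.4246
Bₛ = (B − 1)/(n − 1) = (3.4246 − 1)/(4 − 1) = 2.4246/3 = 0.8082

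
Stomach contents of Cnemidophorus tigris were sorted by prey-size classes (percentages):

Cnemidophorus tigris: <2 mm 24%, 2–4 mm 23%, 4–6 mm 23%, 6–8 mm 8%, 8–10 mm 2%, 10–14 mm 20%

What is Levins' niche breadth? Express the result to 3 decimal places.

Convert percentages to proportions (divide by 100).
Σpᵢ² = 0.24² + 0.23² + 0.23² + 0.08² + 0.02² + 0.20² = 0.0576 + 0.0529 + 0.0529 + 0.0064 + 0.0004 + 0.0400 = 0.2102
B = 1 / 0.2102 = 4.75737

4.757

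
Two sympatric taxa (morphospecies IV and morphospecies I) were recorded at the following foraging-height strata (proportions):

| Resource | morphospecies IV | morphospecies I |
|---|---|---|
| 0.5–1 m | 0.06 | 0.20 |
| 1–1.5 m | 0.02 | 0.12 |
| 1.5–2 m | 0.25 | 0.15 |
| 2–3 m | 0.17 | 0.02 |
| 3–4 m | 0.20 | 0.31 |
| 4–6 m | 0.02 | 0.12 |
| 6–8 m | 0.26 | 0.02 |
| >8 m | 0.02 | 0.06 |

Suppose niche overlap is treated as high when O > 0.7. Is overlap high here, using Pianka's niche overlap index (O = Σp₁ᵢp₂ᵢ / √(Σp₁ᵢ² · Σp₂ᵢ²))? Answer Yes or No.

Σ p₁ᵢp₂ᵢ = 0.0120 + 0.0024 + 0.0375 + 0.0034 + 0.0620 + 0.0024 + 0.0052 + 0.0012 = 0.1261
Σp_1ᵢ² = 0.06² + 0.02² + 0.25² + 0.17² + 0.20² + 0.02² + 0.26² + 0.02² = 0.0036 + 0.0004 + 0.0625 + 0.0289 + 0.0400 + 0.0004 + 0.0676 + 0.0004 = 0.2038
Σp_2ᵢ² = 0.20² + 0.12² + 0.15² + 0.02² + 0.31² + 0.12² + 0.02² + 0.06² = 0.0400 + 0.0144 + 0.0225 + 0.0004 + 0.0961 + 0.0144 + 0.0004 + 0.0036 = 0.1918
O = 0.1261 / √(0.2038 × 0.1918) = 0.1261 / 0.19771 = 0.6378
O = 0.6378 < 0.7 → No.

No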